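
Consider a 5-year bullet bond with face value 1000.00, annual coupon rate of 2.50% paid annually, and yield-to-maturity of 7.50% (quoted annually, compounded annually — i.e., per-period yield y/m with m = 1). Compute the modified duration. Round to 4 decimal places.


Answer: Modified duration = 4.3982

Derivation:
Coupon per period c = face * coupon_rate / m = 25.000000
Periods per year m = 1; per-period yield y/m = 0.075000
Number of cashflows N = 5
Cashflows (t years, CF_t, discount factor 1/(1+y/m)^(m*t), PV):
  t = 1.0000: CF_t = 25.000000, DF = 0.930233, PV = 23.255814
  t = 2.0000: CF_t = 25.000000, DF = 0.865333, PV = 21.633315
  t = 3.0000: CF_t = 25.000000, DF = 0.804961, PV = 20.124014
  t = 4.0000: CF_t = 25.000000, DF = 0.748801, PV = 18.720013
  t = 5.0000: CF_t = 1025.000000, DF = 0.696559, PV = 713.972598
Price P = sum_t PV_t = 797.705755
First compute Macaulay numerator sum_t t * PV_t:
  t * PV_t at t = 1.0000: 23.255814
  t * PV_t at t = 2.0000: 43.266631
  t * PV_t at t = 3.0000: 60.372043
  t * PV_t at t = 4.0000: 74.880053
  t * PV_t at t = 5.0000: 3569.862991
Macaulay duration D = 3771.637531 / 797.705755 = 4.728106
Modified duration = D / (1 + y/m) = 4.728106 / (1 + 0.075000) = 4.398238


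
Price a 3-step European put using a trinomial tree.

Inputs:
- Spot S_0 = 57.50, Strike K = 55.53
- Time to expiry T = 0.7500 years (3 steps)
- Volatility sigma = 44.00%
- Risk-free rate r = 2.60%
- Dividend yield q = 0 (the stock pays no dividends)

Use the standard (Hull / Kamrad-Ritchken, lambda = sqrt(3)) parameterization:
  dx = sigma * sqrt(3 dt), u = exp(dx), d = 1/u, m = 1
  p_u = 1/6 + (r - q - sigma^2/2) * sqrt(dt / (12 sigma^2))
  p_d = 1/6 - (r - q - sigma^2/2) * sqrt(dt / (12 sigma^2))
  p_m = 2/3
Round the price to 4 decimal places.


dt = T/N = 0.250000; dx = sigma*sqrt(3*dt) = 0.381051
u = exp(dx) = 1.463823; d = 1/u = 0.683143
p_u = 0.143441, p_m = 0.666667, p_d = 0.189892
Discount per step: exp(-r*dt) = 0.993521
Stock lattice S(k, j) with j the centered position index:
  k=0: S(0,+0) = 57.5000
  k=1: S(1,-1) = 39.2807; S(1,+0) = 57.5000; S(1,+1) = 84.1698
  k=2: S(2,-2) = 26.8343; S(2,-1) = 39.2807; S(2,+0) = 57.5000; S(2,+1) = 84.1698; S(2,+2) = 123.2096
  k=3: S(3,-3) = 18.3317; S(3,-2) = 26.8343; S(3,-1) = 39.2807; S(3,+0) = 57.5000; S(3,+1) = 84.1698; S(3,+2) = 123.2096; S(3,+3) = 180.3570
Terminal payoffs V(N, j) = max(K - S_T, 0):
  V(3,-3) = 37.198307; V(3,-2) = 28.695655; V(3,-1) = 16.249282; V(3,+0) = 0.000000; V(3,+1) = 0.000000; V(3,+2) = 0.000000; V(3,+3) = 0.000000
Backward induction: V(k, j) = exp(-r*dt) * [p_u * V(k+1, j+1) + p_m * V(k+1, j) + p_d * V(k+1, j-1)]
  V(2,-2) = exp(-r*dt) * [p_u*16.249282 + p_m*28.695655 + p_d*37.198307] = 28.340103
  V(2,-1) = exp(-r*dt) * [p_u*0.000000 + p_m*16.249282 + p_d*28.695655] = 16.176437
  V(2,+0) = exp(-r*dt) * [p_u*0.000000 + p_m*0.000000 + p_d*16.249282] = 3.065615
  V(2,+1) = exp(-r*dt) * [p_u*0.000000 + p_m*0.000000 + p_d*0.000000] = 0.000000
  V(2,+2) = exp(-r*dt) * [p_u*0.000000 + p_m*0.000000 + p_d*0.000000] = 0.000000
  V(1,-1) = exp(-r*dt) * [p_u*3.065615 + p_m*16.176437 + p_d*28.340103] = 16.497998
  V(1,+0) = exp(-r*dt) * [p_u*0.000000 + p_m*3.065615 + p_d*16.176437] = 5.082375
  V(1,+1) = exp(-r*dt) * [p_u*0.000000 + p_m*0.000000 + p_d*3.065615] = 0.578364
  V(0,+0) = exp(-r*dt) * [p_u*0.578364 + p_m*5.082375 + p_d*16.497998] = 6.561260

Answer: Price = V(0,0) = 6.5613


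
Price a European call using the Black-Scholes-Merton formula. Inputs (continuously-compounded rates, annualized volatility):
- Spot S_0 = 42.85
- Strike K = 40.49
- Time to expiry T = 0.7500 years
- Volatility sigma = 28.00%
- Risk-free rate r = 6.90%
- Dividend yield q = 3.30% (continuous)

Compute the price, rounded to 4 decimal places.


Answer: Price = 5.7763

Derivation:
d1 = (ln(S/K) + (r - q + 0.5*sigma^2) * T) / (sigma * sqrt(T)) = 0.46621288
d2 = d1 - sigma * sqrt(T) = 0.22372577
exp(-rT) = 0.94956623; exp(-qT) = 0.97555377
C = S_0 * exp(-qT) * N(d1) - K * exp(-rT) * N(d2)
N(d1) = 0.67946843; N(d2) = 0.58851465
C = 42.8500 * 0.97555377 * 0.67946843 - 40.4900 * 0.94956623 * 0.58851465 = 5.7763


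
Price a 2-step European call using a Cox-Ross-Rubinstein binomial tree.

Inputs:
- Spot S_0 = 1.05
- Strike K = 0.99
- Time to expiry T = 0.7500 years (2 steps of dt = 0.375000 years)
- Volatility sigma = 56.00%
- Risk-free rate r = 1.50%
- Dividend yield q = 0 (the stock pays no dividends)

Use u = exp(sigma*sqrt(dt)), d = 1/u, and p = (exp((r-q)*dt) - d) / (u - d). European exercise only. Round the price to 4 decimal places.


Answer: Price = V(0,0) = 0.2228

Derivation:
dt = T/N = 0.375000
u = exp(sigma*sqrt(dt)) = 1.409068; d = 1/u = 0.709689
p = (exp((r-q)*dt) - d) / (u - d) = 0.423164
Discount per step: exp(-r*dt) = 0.994391
Stock lattice S(k, i) with i counting down-moves:
  k=0: S(0,0) = 1.0500
  k=1: S(1,0) = 1.4795; S(1,1) = 0.7452
  k=2: S(2,0) = 2.0847; S(2,1) = 1.0500; S(2,2) = 0.5288
Terminal payoffs V(N, i) = max(S_T - K, 0):
  V(2,0) = 1.094747; V(2,1) = 0.060000; V(2,2) = 0.000000
Backward induction: V(k, i) = exp(-r*dt) * [p * V(k+1, i) + (1-p) * V(k+1, i+1)].
  V(1,0) = exp(-r*dt) * [p*1.094747 + (1-p)*0.060000] = 0.495075
  V(1,1) = exp(-r*dt) * [p*0.060000 + (1-p)*0.000000] = 0.025247
  V(0,0) = exp(-r*dt) * [p*0.495075 + (1-p)*0.025247] = 0.222804


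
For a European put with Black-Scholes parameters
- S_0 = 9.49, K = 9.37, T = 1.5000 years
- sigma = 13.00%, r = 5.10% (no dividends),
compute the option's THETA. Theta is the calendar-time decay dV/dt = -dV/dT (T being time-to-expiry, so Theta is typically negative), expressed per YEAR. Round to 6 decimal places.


d1 = 0.6400109478; d2 = 0.4807941145
phi(d1) = 0.3250599865; exp(-qT) = 1.0000000000; exp(-rT) = 0.9263529143
Theta = -S*exp(-qT)*phi(d1)*sigma/(2*sqrt(T)) + r*K*exp(-rT)*N(-d2) - q*S*exp(-qT)*N(-d1)
N(-d1) = 0.2610827410; N(-d2) = 0.3153314168; sqrt(T) = 1.2247448714
Term 1 = -9.4900 * 1.0000000000 * 0.3250599865 * 0.1300 / (2 * 1.2247448714) = -0.1637183852
Term 2 = 0.0510 * 9.3700 * 0.9263529143 * 0.3153314168 = 0.1395897345
Term 3 = 0 (no dividend yield, q = 0)
Theta = -0.1637183852 + (0.1395897345) + (0.0000000000) = -0.024129

Answer: Theta = -0.024129


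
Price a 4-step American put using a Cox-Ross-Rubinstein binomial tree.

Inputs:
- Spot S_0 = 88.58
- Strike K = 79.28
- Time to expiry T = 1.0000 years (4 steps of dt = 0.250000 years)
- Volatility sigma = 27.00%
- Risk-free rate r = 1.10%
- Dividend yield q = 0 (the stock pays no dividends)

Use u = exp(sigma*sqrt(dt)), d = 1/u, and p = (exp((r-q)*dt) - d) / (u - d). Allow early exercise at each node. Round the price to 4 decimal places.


dt = T/N = 0.250000
u = exp(sigma*sqrt(dt)) = 1.144537; d = 1/u = 0.873716
p = (exp((r-q)*dt) - d) / (u - d) = 0.476469
Discount per step: exp(-r*dt) = 0.997254
Stock lattice S(k, i) with i counting down-moves:
  k=0: S(0,0) = 88.5800
  k=1: S(1,0) = 101.3831; S(1,1) = 77.3938
  k=2: S(2,0) = 116.0367; S(2,1) = 88.5800; S(2,2) = 67.6202
  k=3: S(3,0) = 132.8082; S(3,1) = 101.3831; S(3,2) = 77.3938; S(3,3) = 59.0808
  k=4: S(4,0) = 152.0039; S(4,1) = 116.0367; S(4,2) = 88.5800; S(4,3) = 67.6202; S(4,4) = 51.6198
Terminal payoffs V(N, i) = max(K - S_T, 0):
  V(4,0) = 0.000000; V(4,1) = 0.000000; V(4,2) = 0.000000; V(4,3) = 11.659844; V(4,4) = 27.660160
Backward induction: V(k, i) = exp(-r*dt) * [p * V(k+1, i) + (1-p) * V(k+1, i+1)]; then take max(V_cont, immediate exercise) for American.
  V(3,0) = exp(-r*dt) * [p*0.000000 + (1-p)*0.000000] = 0.000000; exercise = 0.000000; V(3,0) = max -> 0.000000
  V(3,1) = exp(-r*dt) * [p*0.000000 + (1-p)*0.000000] = 0.000000; exercise = 0.000000; V(3,1) = max -> 0.000000
  V(3,2) = exp(-r*dt) * [p*0.000000 + (1-p)*11.659844] = 6.087521; exercise = 1.886245; V(3,2) = max -> 6.087521
  V(3,3) = exp(-r*dt) * [p*11.659844 + (1-p)*27.660160] = 19.981474; exercise = 20.199194; V(3,3) = max -> 20.199194
  V(2,0) = exp(-r*dt) * [p*0.000000 + (1-p)*0.000000] = 0.000000; exercise = 0.000000; V(2,0) = max -> 0.000000
  V(2,1) = exp(-r*dt) * [p*0.000000 + (1-p)*6.087521] = 3.178251; exercise = 0.000000; V(2,1) = max -> 3.178251
  V(2,2) = exp(-r*dt) * [p*6.087521 + (1-p)*20.199194] = 13.438406; exercise = 11.659844; V(2,2) = max -> 13.438406
  V(1,0) = exp(-r*dt) * [p*0.000000 + (1-p)*3.178251] = 1.659342; exercise = 0.000000; V(1,0) = max -> 1.659342
  V(1,1) = exp(-r*dt) * [p*3.178251 + (1-p)*13.438406] = 8.526276; exercise = 1.886245; V(1,1) = max -> 8.526276
  V(0,0) = exp(-r*dt) * [p*1.659342 + (1-p)*8.526276] = 5.239962; exercise = 0.000000; V(0,0) = max -> 5.239962

Answer: Price = V(0,0) = 5.2400


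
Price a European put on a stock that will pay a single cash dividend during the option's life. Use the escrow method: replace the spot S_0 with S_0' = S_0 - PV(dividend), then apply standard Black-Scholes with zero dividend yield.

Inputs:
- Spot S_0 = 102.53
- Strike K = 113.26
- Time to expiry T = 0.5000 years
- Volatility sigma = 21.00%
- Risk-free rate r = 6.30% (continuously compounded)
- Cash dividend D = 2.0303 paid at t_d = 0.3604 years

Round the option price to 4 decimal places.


PV(D) = D * exp(-r * t_d) = 2.0303 * 0.97755062 = 1.98472103
S_0' = S_0 - PV(D) = 102.5300 - 1.98472103 = 100.54527897
d1 = (ln(S_0'/K) + (r + sigma^2/2)*T) / (sigma*sqrt(T)) = -0.51553403
d2 = d1 - sigma*sqrt(T) = -0.66402645
exp(-rT) = 0.96899096
N(-d1) = 0.69691005; N(-d2) = 0.74666331
P = K * exp(-rT) * N(-d2) - S_0' * N(-d1) = 113.2600 * 0.96899096 * 0.74666331 - 100.54527897 * 0.69691005 = 11.8737

Answer: Price = 11.8737


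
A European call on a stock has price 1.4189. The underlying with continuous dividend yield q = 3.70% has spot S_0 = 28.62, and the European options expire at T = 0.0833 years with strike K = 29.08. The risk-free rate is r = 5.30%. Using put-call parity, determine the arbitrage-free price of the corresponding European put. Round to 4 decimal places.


Answer: Put price = 1.8389

Derivation:
Put-call parity: C - P = S_0 * exp(-qT) - K * exp(-rT).
S_0 * exp(-qT) = 28.6200 * 0.99692264 = 28.53192609
K * exp(-rT) = 29.0800 * 0.99559483 = 28.95189770
P = C - S*exp(-qT) + K*exp(-rT)
P = 1.4189 - 28.53192609 + 28.95189770 = 1.8389


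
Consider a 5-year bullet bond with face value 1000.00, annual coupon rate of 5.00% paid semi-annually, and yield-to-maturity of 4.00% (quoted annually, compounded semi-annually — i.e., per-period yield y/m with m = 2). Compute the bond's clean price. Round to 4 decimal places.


Coupon per period c = face * coupon_rate / m = 25.000000
Periods per year m = 2; per-period yield y/m = 0.020000
Number of cashflows N = 10
Cashflows (t years, CF_t, discount factor 1/(1+y/m)^(m*t), PV):
  t = 0.5000: CF_t = 25.000000, DF = 0.980392, PV = 24.509804
  t = 1.0000: CF_t = 25.000000, DF = 0.961169, PV = 24.029220
  t = 1.5000: CF_t = 25.000000, DF = 0.942322, PV = 23.558058
  t = 2.0000: CF_t = 25.000000, DF = 0.923845, PV = 23.096136
  t = 2.5000: CF_t = 25.000000, DF = 0.905731, PV = 22.643270
  t = 3.0000: CF_t = 25.000000, DF = 0.887971, PV = 22.199285
  t = 3.5000: CF_t = 25.000000, DF = 0.870560, PV = 21.764004
  t = 4.0000: CF_t = 25.000000, DF = 0.853490, PV = 21.337259
  t = 4.5000: CF_t = 25.000000, DF = 0.836755, PV = 20.918882
  t = 5.0000: CF_t = 1025.000000, DF = 0.820348, PV = 840.857007
Price P = sum_t PV_t = 1044.912925

Answer: Price = 1044.9129


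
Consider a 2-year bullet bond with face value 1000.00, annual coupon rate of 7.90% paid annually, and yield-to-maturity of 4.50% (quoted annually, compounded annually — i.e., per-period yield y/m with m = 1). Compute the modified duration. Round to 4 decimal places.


Answer: Modified duration = 1.8459

Derivation:
Coupon per period c = face * coupon_rate / m = 79.000000
Periods per year m = 1; per-period yield y/m = 0.045000
Number of cashflows N = 2
Cashflows (t years, CF_t, discount factor 1/(1+y/m)^(m*t), PV):
  t = 1.0000: CF_t = 79.000000, DF = 0.956938, PV = 75.598086
  t = 2.0000: CF_t = 1079.000000, DF = 0.915730, PV = 988.072617
Price P = sum_t PV_t = 1063.670704
First compute Macaulay numerator sum_t t * PV_t:
  t * PV_t at t = 1.0000: 75.598086
  t * PV_t at t = 2.0000: 1976.145235
Macaulay duration D = 2051.743321 / 1063.670704 = 1.928927
Modified duration = D / (1 + y/m) = 1.928927 / (1 + 0.045000) = 1.845863


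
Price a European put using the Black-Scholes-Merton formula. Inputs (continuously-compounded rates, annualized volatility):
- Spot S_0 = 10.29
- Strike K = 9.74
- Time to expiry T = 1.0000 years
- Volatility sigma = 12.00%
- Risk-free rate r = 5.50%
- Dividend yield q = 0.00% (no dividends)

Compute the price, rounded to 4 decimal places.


Answer: Price = 0.1138

Derivation:
d1 = (ln(S/K) + (r - q + 0.5*sigma^2) * T) / (sigma * sqrt(T)) = 0.97609527
d2 = d1 - sigma * sqrt(T) = 0.85609527
exp(-rT) = 0.94648515; exp(-qT) = 1.00000000
P = K * exp(-rT) * N(-d2) - S_0 * exp(-qT) * N(-d1)
N(-d1) = 0.16450863; N(-d2) = 0.19597254
P = 9.7400 * 0.94648515 * 0.19597254 - 10.2900 * 1.00000000 * 0.16450863 = 0.1138


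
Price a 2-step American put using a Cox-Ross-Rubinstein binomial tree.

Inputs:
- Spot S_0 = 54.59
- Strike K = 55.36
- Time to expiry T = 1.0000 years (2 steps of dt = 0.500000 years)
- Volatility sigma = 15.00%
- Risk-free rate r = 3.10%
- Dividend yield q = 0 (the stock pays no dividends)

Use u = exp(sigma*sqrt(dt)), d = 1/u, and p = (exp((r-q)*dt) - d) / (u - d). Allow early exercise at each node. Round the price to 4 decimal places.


Answer: Price = V(0,0) = 2.9787

Derivation:
dt = T/N = 0.500000
u = exp(sigma*sqrt(dt)) = 1.111895; d = 1/u = 0.899365
p = (exp((r-q)*dt) - d) / (u - d) = 0.547007
Discount per step: exp(-r*dt) = 0.984620
Stock lattice S(k, i) with i counting down-moves:
  k=0: S(0,0) = 54.5900
  k=1: S(1,0) = 60.6984; S(1,1) = 49.0964
  k=2: S(2,0) = 67.4902; S(2,1) = 54.5900; S(2,2) = 44.1556
Terminal payoffs V(N, i) = max(K - S_T, 0):
  V(2,0) = 0.000000; V(2,1) = 0.770000; V(2,2) = 11.204448
Backward induction: V(k, i) = exp(-r*dt) * [p * V(k+1, i) + (1-p) * V(k+1, i+1)]; then take max(V_cont, immediate exercise) for American.
  V(1,0) = exp(-r*dt) * [p*0.000000 + (1-p)*0.770000] = 0.343440; exercise = 0.000000; V(1,0) = max -> 0.343440
  V(1,1) = exp(-r*dt) * [p*0.770000 + (1-p)*11.204448] = 5.412186; exercise = 6.263650; V(1,1) = max -> 6.263650
  V(0,0) = exp(-r*dt) * [p*0.343440 + (1-p)*6.263650] = 2.978721; exercise = 0.770000; V(0,0) = max -> 2.978721


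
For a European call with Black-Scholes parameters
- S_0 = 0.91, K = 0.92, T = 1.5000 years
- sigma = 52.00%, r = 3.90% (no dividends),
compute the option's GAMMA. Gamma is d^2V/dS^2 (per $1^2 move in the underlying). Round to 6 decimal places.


Answer: Gamma = 0.637176

Derivation:
d1 = 0.3931288613; d2 = -0.2437384718
phi(d1) = 0.3692749893; exp(-qT) = 1.0000000000; exp(-rT) = 0.9431782404
Gamma = exp(-qT) * phi(d1) / (S * sigma * sqrt(T)) = 1.0000000000 * 0.3692749893 / (0.9100 * 0.5200 * 1.2247448714) = 0.637176


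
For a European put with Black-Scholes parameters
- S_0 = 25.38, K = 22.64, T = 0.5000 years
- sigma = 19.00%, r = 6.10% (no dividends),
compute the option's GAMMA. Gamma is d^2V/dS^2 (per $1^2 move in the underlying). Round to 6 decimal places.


Answer: Gamma = 0.060775

Derivation:
d1 = 1.1445320345; d2 = 1.0101817461
phi(d1) = 0.2072322110; exp(-qT) = 1.0000000000; exp(-rT) = 0.9699604321
Gamma = exp(-qT) * phi(d1) / (S * sigma * sqrt(T)) = 1.0000000000 * 0.2072322110 / (25.3800 * 0.1900 * 0.7071067812) = 0.060775


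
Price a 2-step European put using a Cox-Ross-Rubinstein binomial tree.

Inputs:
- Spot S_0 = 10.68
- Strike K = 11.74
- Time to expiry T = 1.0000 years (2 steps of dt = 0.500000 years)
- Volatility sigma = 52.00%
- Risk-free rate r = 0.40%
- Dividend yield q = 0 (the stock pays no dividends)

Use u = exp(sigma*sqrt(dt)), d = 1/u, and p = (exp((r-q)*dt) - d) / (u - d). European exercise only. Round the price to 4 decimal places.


dt = T/N = 0.500000
u = exp(sigma*sqrt(dt)) = 1.444402; d = 1/u = 0.692328
p = (exp((r-q)*dt) - d) / (u - d) = 0.411760
Discount per step: exp(-r*dt) = 0.998002
Stock lattice S(k, i) with i counting down-moves:
  k=0: S(0,0) = 10.6800
  k=1: S(1,0) = 15.4262; S(1,1) = 7.3941
  k=2: S(2,0) = 22.2817; S(2,1) = 10.6800; S(2,2) = 5.1191
Terminal payoffs V(N, i) = max(K - S_T, 0):
  V(2,0) = 0.000000; V(2,1) = 1.060000; V(2,2) = 6.620884
Backward induction: V(k, i) = exp(-r*dt) * [p * V(k+1, i) + (1-p) * V(k+1, i+1)].
  V(1,0) = exp(-r*dt) * [p*0.000000 + (1-p)*1.060000] = 0.622289
  V(1,1) = exp(-r*dt) * [p*1.060000 + (1-p)*6.620884] = 4.322481
  V(0,0) = exp(-r*dt) * [p*0.622289 + (1-p)*4.322481] = 2.793298

Answer: Price = V(0,0) = 2.7933


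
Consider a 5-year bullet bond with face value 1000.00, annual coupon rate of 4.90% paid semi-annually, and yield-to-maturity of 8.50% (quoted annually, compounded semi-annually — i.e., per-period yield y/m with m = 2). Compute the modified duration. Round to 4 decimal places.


Answer: Modified duration = 4.2635

Derivation:
Coupon per period c = face * coupon_rate / m = 24.500000
Periods per year m = 2; per-period yield y/m = 0.042500
Number of cashflows N = 10
Cashflows (t years, CF_t, discount factor 1/(1+y/m)^(m*t), PV):
  t = 0.5000: CF_t = 24.500000, DF = 0.959233, PV = 23.501199
  t = 1.0000: CF_t = 24.500000, DF = 0.920127, PV = 22.543117
  t = 1.5000: CF_t = 24.500000, DF = 0.882616, PV = 21.624093
  t = 2.0000: CF_t = 24.500000, DF = 0.846634, PV = 20.742535
  t = 2.5000: CF_t = 24.500000, DF = 0.812119, PV = 19.896916
  t = 3.0000: CF_t = 24.500000, DF = 0.779011, PV = 19.085771
  t = 3.5000: CF_t = 24.500000, DF = 0.747253, PV = 18.307694
  t = 4.0000: CF_t = 24.500000, DF = 0.716789, PV = 17.561337
  t = 4.5000: CF_t = 24.500000, DF = 0.687568, PV = 16.845407
  t = 5.0000: CF_t = 1024.500000, DF = 0.659537, PV = 675.695966
Price P = sum_t PV_t = 855.804034
First compute Macaulay numerator sum_t t * PV_t:
  t * PV_t at t = 0.5000: 11.750600
  t * PV_t at t = 1.0000: 22.543117
  t * PV_t at t = 1.5000: 32.436139
  t * PV_t at t = 2.0000: 41.485070
  t * PV_t at t = 2.5000: 49.742290
  t * PV_t at t = 3.0000: 57.257312
  t * PV_t at t = 3.5000: 64.076928
  t * PV_t at t = 4.0000: 70.245348
  t * PV_t at t = 4.5000: 75.804332
  t * PV_t at t = 5.0000: 3378.479831
Macaulay duration D = 3803.820966 / 855.804034 = 4.444734
Modified duration = D / (1 + y/m) = 4.444734 / (1 + 0.042500) = 4.263533


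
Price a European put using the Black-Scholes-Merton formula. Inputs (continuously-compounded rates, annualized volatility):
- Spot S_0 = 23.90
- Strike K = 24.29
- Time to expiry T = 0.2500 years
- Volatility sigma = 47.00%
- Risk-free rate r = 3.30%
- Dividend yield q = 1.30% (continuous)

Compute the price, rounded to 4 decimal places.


d1 = (ln(S/K) + (r - q + 0.5*sigma^2) * T) / (sigma * sqrt(T)) = 0.06989879
d2 = d1 - sigma * sqrt(T) = -0.16510121
exp(-rT) = 0.99178394; exp(-qT) = 0.99675528
P = K * exp(-rT) * N(-d2) - S_0 * exp(-qT) * N(-d1)
N(-d1) = 0.47213711; N(-d2) = 0.56556784
P = 24.2900 * 0.99178394 * 0.56556784 - 23.9000 * 0.99675528 * 0.47213711 = 2.3773

Answer: Price = 2.3773


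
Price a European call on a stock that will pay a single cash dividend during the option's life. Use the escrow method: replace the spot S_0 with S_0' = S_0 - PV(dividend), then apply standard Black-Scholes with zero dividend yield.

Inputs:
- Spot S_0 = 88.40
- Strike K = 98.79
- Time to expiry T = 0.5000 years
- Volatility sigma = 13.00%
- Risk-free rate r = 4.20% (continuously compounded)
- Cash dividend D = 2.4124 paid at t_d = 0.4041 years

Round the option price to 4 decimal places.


Answer: Price = 0.4012

Derivation:
PV(D) = D * exp(-r * t_d) = 2.4124 * 0.98317102 = 2.37180176
S_0' = S_0 - PV(D) = 88.4000 - 2.37180176 = 86.02819824
d1 = (ln(S_0'/K) + (r + sigma^2/2)*T) / (sigma*sqrt(T)) = -1.23032507
d2 = d1 - sigma*sqrt(T) = -1.32224895
exp(-rT) = 0.97921896
N(d1) = 0.10928770; N(d2) = 0.09304263
C = S_0' * N(d1) - K * exp(-rT) * N(d2) = 86.02819824 * 0.10928770 - 98.7900 * 0.97921896 * 0.09304263 = 0.4012


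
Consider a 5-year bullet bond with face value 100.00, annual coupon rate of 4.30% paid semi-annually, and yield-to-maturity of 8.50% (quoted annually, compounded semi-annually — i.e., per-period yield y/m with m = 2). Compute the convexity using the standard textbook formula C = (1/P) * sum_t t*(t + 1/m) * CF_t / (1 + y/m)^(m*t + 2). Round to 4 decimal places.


Coupon per period c = face * coupon_rate / m = 2.150000
Periods per year m = 2; per-period yield y/m = 0.042500
Number of cashflows N = 10
Cashflows (t years, CF_t, discount factor 1/(1+y/m)^(m*t), PV):
  t = 0.5000: CF_t = 2.150000, DF = 0.959233, PV = 2.062350
  t = 1.0000: CF_t = 2.150000, DF = 0.920127, PV = 1.978273
  t = 1.5000: CF_t = 2.150000, DF = 0.882616, PV = 1.897624
  t = 2.0000: CF_t = 2.150000, DF = 0.846634, PV = 1.820263
  t = 2.5000: CF_t = 2.150000, DF = 0.812119, PV = 1.746056
  t = 3.0000: CF_t = 2.150000, DF = 0.779011, PV = 1.674874
  t = 3.5000: CF_t = 2.150000, DF = 0.747253, PV = 1.606594
  t = 4.0000: CF_t = 2.150000, DF = 0.716789, PV = 1.541097
  t = 4.5000: CF_t = 2.150000, DF = 0.687568, PV = 1.478270
  t = 5.0000: CF_t = 102.150000, DF = 0.659537, PV = 67.371735
Price P = sum_t PV_t = 83.177137
Convexity numerator sum_t t*(t + 1/m) * CF_t / (1+y/m)^(m*t + 2):
  t = 0.5000: term = 0.948812
  t = 1.0000: term = 2.730395
  t = 1.5000: term = 5.238168
  t = 2.0000: term = 8.374369
  t = 2.5000: term = 12.049451
  t = 3.0000: term = 16.181518
  t = 3.5000: term = 20.695786
  t = 4.0000: term = 25.524094
  t = 4.5000: term = 30.604429
  t = 5.0000: term = 1704.740587
Convexity = (1/P) * sum = 1827.087608 / 83.177137 = 21.966224

Answer: Convexity = 21.9662


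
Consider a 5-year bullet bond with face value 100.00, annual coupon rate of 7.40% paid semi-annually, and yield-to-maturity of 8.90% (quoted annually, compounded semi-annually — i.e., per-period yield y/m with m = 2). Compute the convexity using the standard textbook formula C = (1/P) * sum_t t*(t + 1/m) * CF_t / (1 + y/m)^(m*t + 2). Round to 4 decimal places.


Coupon per period c = face * coupon_rate / m = 3.700000
Periods per year m = 2; per-period yield y/m = 0.044500
Number of cashflows N = 10
Cashflows (t years, CF_t, discount factor 1/(1+y/m)^(m*t), PV):
  t = 0.5000: CF_t = 3.700000, DF = 0.957396, PV = 3.542365
  t = 1.0000: CF_t = 3.700000, DF = 0.916607, PV = 3.391445
  t = 1.5000: CF_t = 3.700000, DF = 0.877556, PV = 3.246956
  t = 2.0000: CF_t = 3.700000, DF = 0.840168, PV = 3.108622
  t = 2.5000: CF_t = 3.700000, DF = 0.804374, PV = 2.976182
  t = 3.0000: CF_t = 3.700000, DF = 0.770104, PV = 2.849385
  t = 3.5000: CF_t = 3.700000, DF = 0.737294, PV = 2.727989
  t = 4.0000: CF_t = 3.700000, DF = 0.705883, PV = 2.611765
  t = 4.5000: CF_t = 3.700000, DF = 0.675809, PV = 2.500493
  t = 5.0000: CF_t = 103.700000, DF = 0.647017, PV = 67.095642
Price P = sum_t PV_t = 94.050845
Convexity numerator sum_t t*(t + 1/m) * CF_t / (1+y/m)^(m*t + 2):
  t = 0.5000: term = 1.623478
  t = 1.0000: term = 4.662933
  t = 1.5000: term = 8.928546
  t = 2.0000: term = 14.246923
  t = 2.5000: term = 20.459917
  t = 3.0000: term = 27.423537
  t = 3.5000: term = 35.006909
  t = 4.0000: term = 43.091319
  t = 4.5000: term = 51.569314
  t = 5.0000: term = 1691.258991
Convexity = (1/P) * sum = 1898.271867 / 94.050845 = 20.183464

Answer: Convexity = 20.1835


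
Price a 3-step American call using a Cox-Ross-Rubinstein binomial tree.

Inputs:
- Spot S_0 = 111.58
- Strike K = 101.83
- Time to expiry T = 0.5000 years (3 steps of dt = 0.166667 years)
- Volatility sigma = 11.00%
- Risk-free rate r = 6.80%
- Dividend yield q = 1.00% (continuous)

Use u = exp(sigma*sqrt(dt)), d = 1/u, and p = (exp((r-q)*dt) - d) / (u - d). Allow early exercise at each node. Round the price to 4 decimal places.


Answer: Price = V(0,0) = 12.8706

Derivation:
dt = T/N = 0.166667
u = exp(sigma*sqrt(dt)) = 1.045931; d = 1/u = 0.956086
p = (exp((r-q)*dt) - d) / (u - d) = 0.596890
Discount per step: exp(-r*dt) = 0.988731
Stock lattice S(k, i) with i counting down-moves:
  k=0: S(0,0) = 111.5800
  k=1: S(1,0) = 116.7050; S(1,1) = 106.6801
  k=2: S(2,0) = 122.0653; S(2,1) = 111.5800; S(2,2) = 101.9953
  k=3: S(3,0) = 127.6719; S(3,1) = 116.7050; S(3,2) = 106.6801; S(3,3) = 97.5163
Terminal payoffs V(N, i) = max(S_T - K, 0):
  V(3,0) = 25.841908; V(3,1) = 14.874971; V(3,2) = 4.850087; V(3,3) = 0.000000
Backward induction: V(k, i) = exp(-r*dt) * [p * V(k+1, i) + (1-p) * V(k+1, i+1)]; then take max(V_cont, immediate exercise) for American.
  V(2,0) = exp(-r*dt) * [p*25.841908 + (1-p)*14.874971] = 21.179622; exercise = 20.235336; V(2,0) = max -> 21.179622
  V(2,1) = exp(-r*dt) * [p*14.874971 + (1-p)*4.850087] = 10.711746; exercise = 9.750000; V(2,1) = max -> 10.711746
  V(2,2) = exp(-r*dt) * [p*4.850087 + (1-p)*0.000000] = 2.862342; exercise = 0.165347; V(2,2) = max -> 2.862342
  V(1,0) = exp(-r*dt) * [p*21.179622 + (1-p)*10.711746] = 16.768786; exercise = 14.874971; V(1,0) = max -> 16.768786
  V(1,1) = exp(-r*dt) * [p*10.711746 + (1-p)*2.862342] = 7.462515; exercise = 4.850087; V(1,1) = max -> 7.462515
  V(0,0) = exp(-r*dt) * [p*16.768786 + (1-p)*7.462515] = 12.870635; exercise = 9.750000; V(0,0) = max -> 12.870635


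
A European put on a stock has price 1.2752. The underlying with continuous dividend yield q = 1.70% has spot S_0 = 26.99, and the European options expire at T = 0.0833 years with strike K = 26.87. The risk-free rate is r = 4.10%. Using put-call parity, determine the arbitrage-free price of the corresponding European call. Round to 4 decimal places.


Answer: Call price = 1.4486

Derivation:
Put-call parity: C - P = S_0 * exp(-qT) - K * exp(-rT).
S_0 * exp(-qT) = 26.9900 * 0.99858490 = 26.95180651
K * exp(-rT) = 26.8700 * 0.99659053 = 26.77838742
C = P + S*exp(-qT) - K*exp(-rT)
C = 1.2752 + 26.95180651 - 26.77838742 = 1.4486


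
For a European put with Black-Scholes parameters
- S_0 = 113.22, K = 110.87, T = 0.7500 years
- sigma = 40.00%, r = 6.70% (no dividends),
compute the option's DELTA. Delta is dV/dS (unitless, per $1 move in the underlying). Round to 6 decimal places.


d1 = 0.3788124582; d2 = 0.0324022967
phi(d1) = 0.3713211444; exp(-qT) = 1.0000000000; exp(-rT) = 0.9509916469
N(-d1) = 0.3524135677
Delta = -exp(-qT) * N(-d1) = -1.0000000000 * 0.3524135677 = -0.352414

Answer: Delta = -0.352414


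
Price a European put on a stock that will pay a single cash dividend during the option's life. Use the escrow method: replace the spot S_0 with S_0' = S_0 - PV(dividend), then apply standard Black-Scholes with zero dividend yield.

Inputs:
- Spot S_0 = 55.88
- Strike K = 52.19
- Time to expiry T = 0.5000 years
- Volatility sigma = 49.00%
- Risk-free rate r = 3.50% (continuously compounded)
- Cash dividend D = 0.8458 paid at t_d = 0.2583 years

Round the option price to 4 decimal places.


PV(D) = D * exp(-r * t_d) = 0.8458 * 0.99100024 = 0.83818801
S_0' = S_0 - PV(D) = 55.8800 - 0.83818801 = 55.04181199
d1 = (ln(S_0'/K) + (r + sigma^2/2)*T) / (sigma*sqrt(T)) = 0.37729835
d2 = d1 - sigma*sqrt(T) = 0.03081603
exp(-rT) = 0.98265224
N(-d1) = 0.35297595; N(-d2) = 0.48770813
P = K * exp(-rT) * N(-d2) - S_0' * N(-d1) = 52.1900 * 0.98265224 * 0.48770813 - 55.04181199 * 0.35297595 = 5.5835

Answer: Price = 5.5835


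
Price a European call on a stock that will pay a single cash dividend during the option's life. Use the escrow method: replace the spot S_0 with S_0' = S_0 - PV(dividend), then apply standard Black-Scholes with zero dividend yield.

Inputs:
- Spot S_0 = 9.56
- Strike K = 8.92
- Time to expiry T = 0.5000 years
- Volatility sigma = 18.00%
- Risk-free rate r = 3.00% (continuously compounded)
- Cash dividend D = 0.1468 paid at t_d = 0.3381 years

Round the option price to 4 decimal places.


PV(D) = D * exp(-r * t_d) = 0.1468 * 0.98990827 = 0.14531853
S_0' = S_0 - PV(D) = 9.5600 - 0.14531853 = 9.41468147
d1 = (ln(S_0'/K) + (r + sigma^2/2)*T) / (sigma*sqrt(T)) = 0.60555354
d2 = d1 - sigma*sqrt(T) = 0.47827432
exp(-rT) = 0.98511194
N(d1) = 0.72759437; N(d2) = 0.68377251
C = S_0' * N(d1) - K * exp(-rT) * N(d2) = 9.41468147 * 0.72759437 - 8.9200 * 0.98511194 * 0.68377251 = 0.8416

Answer: Price = 0.8416


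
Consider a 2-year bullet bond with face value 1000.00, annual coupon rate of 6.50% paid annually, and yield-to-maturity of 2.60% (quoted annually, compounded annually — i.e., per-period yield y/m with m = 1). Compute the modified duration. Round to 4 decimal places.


Answer: Modified duration = 1.8919

Derivation:
Coupon per period c = face * coupon_rate / m = 65.000000
Periods per year m = 1; per-period yield y/m = 0.026000
Number of cashflows N = 2
Cashflows (t years, CF_t, discount factor 1/(1+y/m)^(m*t), PV):
  t = 1.0000: CF_t = 65.000000, DF = 0.974659, PV = 63.352827
  t = 2.0000: CF_t = 1065.000000, DF = 0.949960, PV = 1011.707306
Price P = sum_t PV_t = 1075.060132
First compute Macaulay numerator sum_t t * PV_t:
  t * PV_t at t = 1.0000: 63.352827
  t * PV_t at t = 2.0000: 2023.414612
Macaulay duration D = 2086.767438 / 1075.060132 = 1.941070
Modified duration = D / (1 + y/m) = 1.941070 / (1 + 0.026000) = 1.891882


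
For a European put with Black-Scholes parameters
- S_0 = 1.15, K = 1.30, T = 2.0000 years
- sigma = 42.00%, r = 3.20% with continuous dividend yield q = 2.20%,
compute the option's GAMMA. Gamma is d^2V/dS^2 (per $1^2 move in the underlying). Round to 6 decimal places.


Answer: Gamma = 0.554609

Derivation:
d1 = 0.1242448535; d2 = -0.4697248427
phi(d1) = 0.3958749403; exp(-qT) = 0.9569539575; exp(-rT) = 0.9380049995
Gamma = exp(-qT) * phi(d1) / (S * sigma * sqrt(T)) = 0.9569539575 * 0.3958749403 / (1.1500 * 0.4200 * 1.4142135624) = 0.554609


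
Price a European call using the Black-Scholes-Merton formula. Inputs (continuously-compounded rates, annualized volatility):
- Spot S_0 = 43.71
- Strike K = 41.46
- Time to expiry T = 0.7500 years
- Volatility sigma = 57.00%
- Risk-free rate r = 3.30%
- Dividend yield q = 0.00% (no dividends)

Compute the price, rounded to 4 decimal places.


Answer: Price = 9.9340

Derivation:
d1 = (ln(S/K) + (r - q + 0.5*sigma^2) * T) / (sigma * sqrt(T)) = 0.40401412
d2 = d1 - sigma * sqrt(T) = -0.08962036
exp(-rT) = 0.97555377; exp(-qT) = 1.00000000
C = S_0 * exp(-qT) * N(d1) - K * exp(-rT) * N(d2)
N(d1) = 0.65689883; N(d2) = 0.46429445
C = 43.7100 * 1.00000000 * 0.65689883 - 41.4600 * 0.97555377 * 0.46429445 = 9.9340


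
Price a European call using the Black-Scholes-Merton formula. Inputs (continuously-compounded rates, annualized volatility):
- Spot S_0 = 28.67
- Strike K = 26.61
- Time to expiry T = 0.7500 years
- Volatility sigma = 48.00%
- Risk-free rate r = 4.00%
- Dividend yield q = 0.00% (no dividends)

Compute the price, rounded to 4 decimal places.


Answer: Price = 6.0484

Derivation:
d1 = (ln(S/K) + (r - q + 0.5*sigma^2) * T) / (sigma * sqrt(T)) = 0.45938846
d2 = d1 - sigma * sqrt(T) = 0.04369626
exp(-rT) = 0.97044553; exp(-qT) = 1.00000000
C = S_0 * exp(-qT) * N(d1) - K * exp(-rT) * N(d2)
N(d1) = 0.67702238; N(d2) = 0.51742674
C = 28.6700 * 1.00000000 * 0.67702238 - 26.6100 * 0.97044553 * 0.51742674 = 6.0484


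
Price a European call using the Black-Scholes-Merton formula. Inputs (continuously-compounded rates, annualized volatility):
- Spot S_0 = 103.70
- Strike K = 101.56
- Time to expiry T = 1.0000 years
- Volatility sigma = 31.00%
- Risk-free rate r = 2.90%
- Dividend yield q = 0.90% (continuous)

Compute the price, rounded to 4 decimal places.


Answer: Price = 14.5694

Derivation:
d1 = (ln(S/K) + (r - q + 0.5*sigma^2) * T) / (sigma * sqrt(T)) = 0.28678180
d2 = d1 - sigma * sqrt(T) = -0.02321820
exp(-rT) = 0.97141646; exp(-qT) = 0.99104038
C = S_0 * exp(-qT) * N(d1) - K * exp(-rT) * N(d2)
N(d1) = 0.61286030; N(d2) = 0.49073811
C = 103.7000 * 0.99104038 * 0.61286030 - 101.5600 * 0.97141646 * 0.49073811 = 14.5694


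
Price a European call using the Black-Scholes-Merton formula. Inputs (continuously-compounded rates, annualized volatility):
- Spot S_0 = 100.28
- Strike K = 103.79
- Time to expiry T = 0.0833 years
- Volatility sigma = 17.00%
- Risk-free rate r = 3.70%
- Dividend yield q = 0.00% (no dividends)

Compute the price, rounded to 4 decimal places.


d1 = (ln(S/K) + (r - q + 0.5*sigma^2) * T) / (sigma * sqrt(T)) = -0.61383053
d2 = d1 - sigma * sqrt(T) = -0.66289549
exp(-rT) = 0.99692264; exp(-qT) = 1.00000000
C = S_0 * exp(-qT) * N(d1) - K * exp(-rT) * N(d2)
N(d1) = 0.26966366; N(d2) = 0.25369875
C = 100.2800 * 1.00000000 * 0.26966366 - 103.7900 * 0.99692264 * 0.25369875 = 0.7915

Answer: Price = 0.7915


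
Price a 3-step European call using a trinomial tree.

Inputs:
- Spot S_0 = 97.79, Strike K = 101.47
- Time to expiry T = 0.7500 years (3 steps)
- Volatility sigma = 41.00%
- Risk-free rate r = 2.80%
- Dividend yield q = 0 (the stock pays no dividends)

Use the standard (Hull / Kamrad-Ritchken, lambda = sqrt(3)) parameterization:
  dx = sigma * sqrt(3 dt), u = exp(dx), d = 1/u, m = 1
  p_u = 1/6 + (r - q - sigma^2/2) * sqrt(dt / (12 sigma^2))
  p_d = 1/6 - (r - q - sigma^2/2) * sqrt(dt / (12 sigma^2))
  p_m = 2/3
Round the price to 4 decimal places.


Answer: Price = V(0,0) = 12.4275

Derivation:
dt = T/N = 0.250000; dx = sigma*sqrt(3*dt) = 0.355070
u = exp(dx) = 1.426281; d = 1/u = 0.701124
p_u = 0.146935, p_m = 0.666667, p_d = 0.186399
Discount per step: exp(-r*dt) = 0.993024
Stock lattice S(k, j) with j the centered position index:
  k=0: S(0,+0) = 97.7900
  k=1: S(1,-1) = 68.5629; S(1,+0) = 97.7900; S(1,+1) = 139.4760
  k=2: S(2,-2) = 48.0711; S(2,-1) = 68.5629; S(2,+0) = 97.7900; S(2,+1) = 139.4760; S(2,+2) = 198.9320
  k=3: S(3,-3) = 33.7038; S(3,-2) = 48.0711; S(3,-1) = 68.5629; S(3,+0) = 97.7900; S(3,+1) = 139.4760; S(3,+2) = 198.9320; S(3,+3) = 283.7330
Terminal payoffs V(N, j) = max(S_T - K, 0):
  V(3,-3) = 0.000000; V(3,-2) = 0.000000; V(3,-1) = 0.000000; V(3,+0) = 0.000000; V(3,+1) = 38.006027; V(3,+2) = 97.462019; V(3,+3) = 182.262976
Backward induction: V(k, j) = exp(-r*dt) * [p_u * V(k+1, j+1) + p_m * V(k+1, j) + p_d * V(k+1, j-1)]
  V(2,-2) = exp(-r*dt) * [p_u*0.000000 + p_m*0.000000 + p_d*0.000000] = 0.000000
  V(2,-1) = exp(-r*dt) * [p_u*0.000000 + p_m*0.000000 + p_d*0.000000] = 0.000000
  V(2,+0) = exp(-r*dt) * [p_u*38.006027 + p_m*0.000000 + p_d*0.000000] = 5.545449
  V(2,+1) = exp(-r*dt) * [p_u*97.462019 + p_m*38.006027 + p_d*0.000000] = 39.381265
  V(2,+2) = exp(-r*dt) * [p_u*182.262976 + p_m*97.462019 + p_d*38.006027] = 98.150239
  V(1,-1) = exp(-r*dt) * [p_u*5.545449 + p_m*0.000000 + p_d*0.000000] = 0.809135
  V(1,+0) = exp(-r*dt) * [p_u*39.381265 + p_m*5.545449 + p_d*0.000000] = 9.417286
  V(1,+1) = exp(-r*dt) * [p_u*98.150239 + p_m*39.381265 + p_d*5.545449] = 41.418566
  V(0,+0) = exp(-r*dt) * [p_u*41.418566 + p_m*9.417286 + p_d*0.809135] = 12.427538


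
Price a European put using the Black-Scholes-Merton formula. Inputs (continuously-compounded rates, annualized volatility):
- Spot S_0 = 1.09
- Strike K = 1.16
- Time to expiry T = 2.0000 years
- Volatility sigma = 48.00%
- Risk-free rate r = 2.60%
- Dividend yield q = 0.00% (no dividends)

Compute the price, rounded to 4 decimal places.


d1 = (ln(S/K) + (r - q + 0.5*sigma^2) * T) / (sigma * sqrt(T)) = 0.32432291
d2 = d1 - sigma * sqrt(T) = -0.35449960
exp(-rT) = 0.94932887; exp(-qT) = 1.00000000
P = K * exp(-rT) * N(-d2) - S_0 * exp(-qT) * N(-d1)
N(-d1) = 0.37284679; N(-d2) = 0.63851775
P = 1.1600 * 0.94932887 * 0.63851775 - 1.0900 * 1.00000000 * 0.37284679 = 0.2967

Answer: Price = 0.2967


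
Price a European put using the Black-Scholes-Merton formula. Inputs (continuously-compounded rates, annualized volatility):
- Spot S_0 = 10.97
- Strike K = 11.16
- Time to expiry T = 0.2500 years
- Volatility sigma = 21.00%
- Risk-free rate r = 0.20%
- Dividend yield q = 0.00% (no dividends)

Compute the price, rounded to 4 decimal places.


d1 = (ln(S/K) + (r - q + 0.5*sigma^2) * T) / (sigma * sqrt(T)) = -0.10627793
d2 = d1 - sigma * sqrt(T) = -0.21127793
exp(-rT) = 0.99950012; exp(-qT) = 1.00000000
P = K * exp(-rT) * N(-d2) - S_0 * exp(-qT) * N(-d1)
N(-d1) = 0.54231908; N(-d2) = 0.58366480
P = 11.1600 * 0.99950012 * 0.58366480 - 10.9700 * 1.00000000 * 0.54231908 = 0.5612

Answer: Price = 0.5612


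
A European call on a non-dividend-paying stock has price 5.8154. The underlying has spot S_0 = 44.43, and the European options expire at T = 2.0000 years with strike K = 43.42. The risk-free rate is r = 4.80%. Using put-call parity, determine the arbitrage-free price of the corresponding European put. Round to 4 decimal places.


Answer: Put price = 0.8309

Derivation:
Put-call parity: C - P = S_0 * exp(-qT) - K * exp(-rT).
S_0 * exp(-qT) = 44.4300 * 1.00000000 = 44.43000000
K * exp(-rT) = 43.4200 * 0.90846402 = 39.44550758
P = C - S*exp(-qT) + K*exp(-rT)
P = 5.8154 - 44.43000000 + 39.44550758 = 0.8309


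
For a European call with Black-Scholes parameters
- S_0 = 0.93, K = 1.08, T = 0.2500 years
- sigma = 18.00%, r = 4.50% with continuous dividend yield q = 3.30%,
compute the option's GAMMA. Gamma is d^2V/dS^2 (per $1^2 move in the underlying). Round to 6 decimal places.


Answer: Gamma = 1.350098

Derivation:
d1 = -1.5831303775; d2 = -1.6731303775
phi(d1) = 0.1139392999; exp(-qT) = 0.9917839379; exp(-rT) = 0.9888130446
Gamma = exp(-qT) * phi(d1) / (S * sigma * sqrt(T)) = 0.9917839379 * 0.1139392999 / (0.9300 * 0.1800 * 0.5000000000) = 1.350098


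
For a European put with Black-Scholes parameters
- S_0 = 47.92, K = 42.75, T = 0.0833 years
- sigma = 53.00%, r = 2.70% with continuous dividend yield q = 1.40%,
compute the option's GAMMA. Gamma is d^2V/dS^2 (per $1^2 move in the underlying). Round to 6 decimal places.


d1 = 0.8298911655; d2 = 0.6769239468
phi(d1) = 0.2827200181; exp(-qT) = 0.9988344797; exp(-rT) = 0.9977534273
Gamma = exp(-qT) * phi(d1) / (S * sigma * sqrt(T)) = 0.9988344797 * 0.2827200181 / (47.9200 * 0.5300 * 0.2886173938) = 0.038524

Answer: Gamma = 0.038524


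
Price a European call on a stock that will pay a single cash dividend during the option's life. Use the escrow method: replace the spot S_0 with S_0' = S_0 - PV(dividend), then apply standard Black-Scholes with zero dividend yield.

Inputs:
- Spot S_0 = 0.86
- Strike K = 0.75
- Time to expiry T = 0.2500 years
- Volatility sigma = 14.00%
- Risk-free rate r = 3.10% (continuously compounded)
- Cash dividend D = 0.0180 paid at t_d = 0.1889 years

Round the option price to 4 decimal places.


PV(D) = D * exp(-r * t_d) = 0.0180 * 0.99416121 = 0.01789490
S_0' = S_0 - PV(D) = 0.8600 - 0.01789490 = 0.84210510
d1 = (ln(S_0'/K) + (r + sigma^2/2)*T) / (sigma*sqrt(T)) = 1.80045171
d2 = d1 - sigma*sqrt(T) = 1.73045171
exp(-rT) = 0.99227995
N(d1) = 0.96410533; N(d2) = 0.95822520
C = S_0' * N(d1) - K * exp(-rT) * N(d2) = 0.84210510 * 0.96410533 - 0.7500 * 0.99227995 * 0.95822520 = 0.0988

Answer: Price = 0.0988


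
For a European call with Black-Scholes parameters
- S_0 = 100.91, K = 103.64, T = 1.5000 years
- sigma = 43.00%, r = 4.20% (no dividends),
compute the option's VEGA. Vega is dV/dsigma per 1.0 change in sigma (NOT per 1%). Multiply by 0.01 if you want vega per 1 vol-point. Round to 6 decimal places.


d1 = 0.3322584249; d2 = -0.1943818698
phi(d1) = 0.3775182513; exp(-qT) = 1.0000000000; exp(-rT) = 0.9389434737
Vega = S * exp(-qT) * phi(d1) * sqrt(T) = 100.9100 * 1.0000000000 * 0.3775182513 * 1.2247448714 = 46.657105

Answer: Vega = 46.657105


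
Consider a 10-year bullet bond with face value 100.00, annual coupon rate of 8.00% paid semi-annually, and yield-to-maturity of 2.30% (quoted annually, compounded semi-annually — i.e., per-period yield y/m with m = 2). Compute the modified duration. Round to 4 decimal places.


Coupon per period c = face * coupon_rate / m = 4.000000
Periods per year m = 2; per-period yield y/m = 0.011500
Number of cashflows N = 20
Cashflows (t years, CF_t, discount factor 1/(1+y/m)^(m*t), PV):
  t = 0.5000: CF_t = 4.000000, DF = 0.988631, PV = 3.954523
  t = 1.0000: CF_t = 4.000000, DF = 0.977391, PV = 3.909563
  t = 1.5000: CF_t = 4.000000, DF = 0.966279, PV = 3.865114
  t = 2.0000: CF_t = 4.000000, DF = 0.955293, PV = 3.821171
  t = 2.5000: CF_t = 4.000000, DF = 0.944432, PV = 3.777727
  t = 3.0000: CF_t = 4.000000, DF = 0.933694, PV = 3.734777
  t = 3.5000: CF_t = 4.000000, DF = 0.923079, PV = 3.692315
  t = 4.0000: CF_t = 4.000000, DF = 0.912584, PV = 3.650336
  t = 4.5000: CF_t = 4.000000, DF = 0.902209, PV = 3.608835
  t = 5.0000: CF_t = 4.000000, DF = 0.891951, PV = 3.567805
  t = 5.5000: CF_t = 4.000000, DF = 0.881810, PV = 3.527242
  t = 6.0000: CF_t = 4.000000, DF = 0.871785, PV = 3.487140
  t = 6.5000: CF_t = 4.000000, DF = 0.861873, PV = 3.447494
  t = 7.0000: CF_t = 4.000000, DF = 0.852075, PV = 3.408298
  t = 7.5000: CF_t = 4.000000, DF = 0.842387, PV = 3.369548
  t = 8.0000: CF_t = 4.000000, DF = 0.832810, PV = 3.331239
  t = 8.5000: CF_t = 4.000000, DF = 0.823341, PV = 3.293365
  t = 9.0000: CF_t = 4.000000, DF = 0.813981, PV = 3.255922
  t = 9.5000: CF_t = 4.000000, DF = 0.804726, PV = 3.218905
  t = 10.0000: CF_t = 104.000000, DF = 0.795577, PV = 82.740015
Price P = sum_t PV_t = 150.661335
First compute Macaulay numerator sum_t t * PV_t:
  t * PV_t at t = 0.5000: 1.977261
  t * PV_t at t = 1.0000: 3.909563
  t * PV_t at t = 1.5000: 5.797671
  t * PV_t at t = 2.0000: 7.642341
  t * PV_t at t = 2.5000: 9.444317
  t * PV_t at t = 3.0000: 11.204331
  t * PV_t at t = 3.5000: 12.923104
  t * PV_t at t = 4.0000: 14.601346
  t * PV_t at t = 4.5000: 16.239757
  t * PV_t at t = 5.0000: 17.839025
  t * PV_t at t = 5.5000: 19.399830
  t * PV_t at t = 6.0000: 20.922838
  t * PV_t at t = 6.5000: 22.408708
  t * PV_t at t = 7.0000: 23.858087
  t * PV_t at t = 7.5000: 25.271612
  t * PV_t at t = 8.0000: 26.649912
  t * PV_t at t = 8.5000: 27.993605
  t * PV_t at t = 9.0000: 29.303300
  t * PV_t at t = 9.5000: 30.579596
  t * PV_t at t = 10.0000: 827.400154
Macaulay duration D = 1155.366359 / 150.661335 = 7.668632
Modified duration = D / (1 + y/m) = 7.668632 / (1 + 0.011500) = 7.581446

Answer: Modified duration = 7.5814
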